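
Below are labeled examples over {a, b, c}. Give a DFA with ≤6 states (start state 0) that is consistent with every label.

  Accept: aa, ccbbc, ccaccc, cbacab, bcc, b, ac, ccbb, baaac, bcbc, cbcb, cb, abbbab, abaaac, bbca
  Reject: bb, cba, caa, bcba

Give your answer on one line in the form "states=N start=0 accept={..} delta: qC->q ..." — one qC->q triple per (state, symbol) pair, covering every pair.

states=4 start=0 accept={0,1,2} delta: 0a->0 0b->1 0c->2 1a->0 1b->3 1c->1 2a->3 2b->2 2c->2 3a->3 3b->0 3c->0

Grow the machine one transition at a time. Run the examples from 0; the earliest place one falls off (shortest prefix, ties alphabetical) gets sent to the lowest-numbered state that keeps every Accept/Reject pair distinguishable — a pair clashes when both reach the same state with identical unread suffix — and to a fresh state only if none does.
a: 0a undefined. 0a->0: ok.
b: 0b undefined. 0b->0: no, aa/bb meet in 0. Open state 1: 0b->1.
c: 0c undefined. 0c->0: no, aa/caa meet in 0. 0c->1: no, cb/bb meet in 1 with "b" left. Open state 2: 0c->2.
ba: 1a undefined. 1a->0: ok.
bb: 1b undefined. 1b->0: no, aa/bb meet in 0. 1b->1: no, b/bb meet in 1. 1b->2: no, ac/bb meet in 2. Open state 3: 1b->3.
bc: 1c undefined. 1c->0: no, aa/bcba meet in 0. 1c->1: ok.
ca: 2a undefined. 2a->0: no, aa/caa meet in 0. 2a->1: no, aa/caa meet in 0. 2a->2: no, ac/caa meet in 2. 2a->3: ok.
cb: 2b undefined. 2b->0: no, aa/cba meet in 0. 2b->1: no, aa/cba meet in 0. 2b->2: ok.
cc: 2c undefined. 2c->0: no, ccbb/bb meet in 3. 2c->1: no, cbcb/bb meet in 3. 2c->2: ok.
bbc: 3c undefined. 3c->0: ok.
caa: 3a undefined. 3a->0: no, aa/caa meet in 0. 3a->1: no, cbacab/caa meet in 1. 3a->2: no, ccbbc/caa meet in 2. 3a->3: ok.
abbb: 3b undefined. 3b->0: ok.
All examples now run through 4 states with every (state, symbol) defined. Accept strings end in {0,1,2}, Reject strings end in {3}; accept={0,1,2}.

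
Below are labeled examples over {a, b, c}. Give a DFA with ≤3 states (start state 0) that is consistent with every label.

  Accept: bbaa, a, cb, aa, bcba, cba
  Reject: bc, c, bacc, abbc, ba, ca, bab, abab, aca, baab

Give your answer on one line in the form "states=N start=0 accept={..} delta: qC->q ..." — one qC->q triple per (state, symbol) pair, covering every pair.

states=3 start=0 accept={0} delta: 0a->0 0b->1 0c->1 1a->2 1b->0 1c->1 2a->0 2b->1 2c->0

Fold the examples into a partial DFA from state 0: repeatedly fix the first undefined (state, symbol) met by the shortest-then-alphabetical prefix, trying targets in increasing order and rejecting any under which an Accept and a Reject string meet in one state with the same remainder; add a state when all current targets are rejected. Accepting states are where Accept strings end.
a: 0a undefined. 0a->0: ok.
b: 0b undefined. 0b->0: no, bbaa/ba meet in 0. Open state 1: 0b->1.
c: 0c undefined. 0c->0: no, a/c meet in 0. 0c->1: ok.
ba: 1a undefined. 1a->0: no, a/ba meet in 0. 1a->1: no, cb/bab meet in 1 with "b" left. Open state 2: 1a->2.
bb: 1b undefined. 1b->0: ok.
bc: 1c undefined. 1c->0: no, bbaa/bc meet in 0. 1c->1: ok.
baa: 2a undefined. 2a->0: ok.
bab: 2b undefined. 2b->0: no, bbaa/bab meet in 0. 2b->1: ok.
bac: 2c undefined. 2c->0: ok.
All examples now run through 3 states with every (state, symbol) defined. Accept strings end in {0}, Reject strings end in {1,2}; accept={0}.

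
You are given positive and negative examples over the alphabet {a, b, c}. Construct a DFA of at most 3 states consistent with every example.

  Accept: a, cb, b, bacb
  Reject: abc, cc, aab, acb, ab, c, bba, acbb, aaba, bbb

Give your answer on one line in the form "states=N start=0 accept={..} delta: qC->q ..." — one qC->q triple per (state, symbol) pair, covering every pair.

states=3 start=0 accept={1} delta: 0a->1 0b->1 0c->0 1a->2 1b->2 1c->1 2a->0 2b->2 2c->0

Grow the machine one transition at a time. Run the examples from 0; the earliest place one falls off (shortest prefix, ties alphabetical) gets sent to the lowest-numbered state that keeps every Accept/Reject pair distinguishable — a pair clashes when both reach the same state with identical unread suffix — and to a fresh state only if none does.
a: 0a undefined. 0a->0: no, cb/acb meet in 0 with "cb" left. Open state 1: 0a->1.
b: 0b undefined. 0b->0: no, a/bba meet in 1. 0b->1: ok.
c: 0c undefined. 0c->0: ok.
aa: 1a undefined. 1a->0: no, a/aab meet in 1. 1a->1: no, bacb/acb meet in 1 with "cb" left. Open state 2: 1a->2.
ab: 1b undefined. 1b->0: no, a/bba meet in 1. 1b->1: no, a/ab meet in 1. 1b->2: ok.
ac: 1c undefined. 1c->0: no, a/acb meet in 1. 1c->1: ok.
aab: 2b undefined. 2b->0: no, a/aaba meet in 1. 2b->1: no, a/aab meet in 1. 2b->2: ok.
abc: 2c undefined. 2c->0: ok.
bba: 2a undefined. 2a->0: ok.
All examples now run through 3 states with every (state, symbol) defined. Accept strings end in {1}, Reject strings end in {0,2}; accept={1}.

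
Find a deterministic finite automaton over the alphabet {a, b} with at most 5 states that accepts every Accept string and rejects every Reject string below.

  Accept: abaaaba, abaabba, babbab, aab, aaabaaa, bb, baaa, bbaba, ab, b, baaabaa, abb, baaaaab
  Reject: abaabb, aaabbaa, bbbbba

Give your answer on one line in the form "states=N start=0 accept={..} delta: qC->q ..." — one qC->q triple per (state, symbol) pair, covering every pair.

State merging on the prefix tree: take the shortest (then alphabetical) example prefix whose next move is undefined and point that move at state 0, else 1, else 2, ...; a target is out if some Accept/Reject pair would then sit in one state with the same input left (inseparable). If every existing state is out, open a new one.
a: 0a undefined. 0a->0: ok.
b: 0b undefined. 0b->0: no, abaaaba/abaabb meet in 0. Open state 1: 0b->1.
ba: 1a undefined. 1a->0: no, bb/abaabb meet in 1 with "b" left. 1a->1: no, baaabaa/aaabbaa meet in 1 with "baa" left. Open state 2: 1a->2.
bb: 1b undefined. 1b->0: no, bb/aaabbaa meet in 0. 1b->1: ok.
baa: 2a undefined. 2a->0: no, abaaaba/bbbbba meet in 2. 2a->1: no, abaabba/bbbbba meet in 2. 2a->2: no, aaabaaa/aaabbaa meet in 2. Open state 3: 2a->3.
bab: 2b undefined. 2b->0: ok.
baaa: 3a undefined. 3a->0: no, abaaaba/bbbbba meet in 2. 3a->1: no, abaaaba/bbbbba meet in 2. 3a->2: no, aaabaaa/bbbbba meet in 2. 3a->3: no, aaabaaa/aaabbaa meet in 3. Open state 4: 3a->4.
abaab: 3b undefined. 3b->0: no, abaabba/bbbbba meet in 2. 3b->1: no, abaabba/bbbbba meet in 2. 3b->2: no, abaabba/abaabb meet in 0. 3b->3: ok.
baaaa: 4a undefined. 4a->0: ok.
baaab: 4b undefined. 4b->0: ok.
All examples now run through 5 states with every (state, symbol) defined. Accept strings end in {0,1,4}, Reject strings end in {2,3}; accept={0,1,4}.

states=5 start=0 accept={0,1,4} delta: 0a->0 0b->1 1a->2 1b->1 2a->3 2b->0 3a->4 3b->3 4a->0 4b->0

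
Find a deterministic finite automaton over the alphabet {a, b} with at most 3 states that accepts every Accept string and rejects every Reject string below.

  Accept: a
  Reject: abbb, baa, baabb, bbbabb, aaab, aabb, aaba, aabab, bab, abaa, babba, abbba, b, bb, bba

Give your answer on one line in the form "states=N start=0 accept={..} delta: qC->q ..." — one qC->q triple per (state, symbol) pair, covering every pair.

states=2 start=0 accept={0} delta: 0a->0 0b->1 1a->1 1b->1

Fold the examples into a partial DFA from state 0: repeatedly fix the first undefined (state, symbol) met by the shortest-then-alphabetical prefix, trying targets in increasing order and rejecting any under which an Accept and a Reject string meet in one state with the same remainder; add a state when all current targets are rejected. Accepting states are where Accept strings end.
a: 0a undefined. 0a->0: ok.
b: 0b undefined. 0b->0: no, a/abbb meet in 0. Open state 1: 0b->1.
ba: 1a undefined. 1a->0: no, a/baa meet in 0. 1a->1: ok.
bb: 1b undefined. 1b->0: no, a/aabb meet in 0. 1b->1: ok.
All examples now run through 2 states with every (state, symbol) defined. Accept strings end in {0}, Reject strings end in {1}; accept={0}.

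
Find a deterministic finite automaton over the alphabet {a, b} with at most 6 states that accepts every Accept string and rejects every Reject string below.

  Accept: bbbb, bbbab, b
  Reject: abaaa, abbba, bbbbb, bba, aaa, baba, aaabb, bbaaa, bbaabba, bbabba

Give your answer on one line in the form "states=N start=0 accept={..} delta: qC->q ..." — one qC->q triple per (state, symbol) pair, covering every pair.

states=3 start=0 accept={1} delta: 0a->0 0b->1 1a->0 1b->2 2a->0 2b->0

Grow the machine one transition at a time. Run the examples from 0; the earliest place one falls off (shortest prefix, ties alphabetical) gets sent to the lowest-numbered state that keeps every Accept/Reject pair distinguishable — a pair clashes when both reach the same state with identical unread suffix — and to a fresh state only if none does.
a: 0a undefined. 0a->0: ok.
b: 0b undefined. 0b->0: no, bbbb/abaaa meet in 0. Open state 1: 0b->1.
ba: 1a undefined. 1a->0: ok.
bb: 1b undefined. 1b->0: no, bbbb/abaaa meet in 0. 1b->1: no, bbbb/bbbbb meet in 1. Open state 2: 1b->2.
bba: 2a undefined. 2a->0: ok.
bbb: 2b undefined. 2b->0: ok.
All examples now run through 3 states with every (state, symbol) defined. Accept strings end in {1}, Reject strings end in {0,2}; accept={1}.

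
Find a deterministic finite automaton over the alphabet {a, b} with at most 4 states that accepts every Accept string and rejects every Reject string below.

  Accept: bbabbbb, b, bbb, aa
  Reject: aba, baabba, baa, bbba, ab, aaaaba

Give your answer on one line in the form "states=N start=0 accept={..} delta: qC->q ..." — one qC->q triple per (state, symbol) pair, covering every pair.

State merging on the prefix tree: take the shortest (then alphabetical) example prefix whose next move is undefined and point that move at state 0, else 1, else 2, ...; a target is out if some Accept/Reject pair would then sit in one state with the same input left (inseparable). If every existing state is out, open a new one.
a: 0a undefined. 0a->0: no, b/ab meet in 0 with "b" left. Open state 1: 0a->1.
b: 0b undefined. 0b->0: no, aa/baa meet in 1 with "a" left. 0b->1: ok.
aa: 1a undefined. 1a->0: no, b/baa meet in 1. 1a->1: no, b/baa meet in 1. Open state 2: 1a->2.
ab: 1b undefined. 1b->0: no, bbabbbb/aba meet in 1. 1b->1: no, b/ab meet in 1. 1b->2: no, aa/ab meet in 2. Open state 3: 1b->3.
aaa: 2a undefined. 2a->0: ok.
aba: 3a undefined. 3a->0: ok.
bbb: 3b undefined. 3b->0: no, bbabbbb/bbba meet in 1. 3b->1: no, bbabbbb/ab meet in 3. 3b->2: ok.
bbabbbb: 2b undefined. 2b->0: no, bbabbbb/aba meet in 0. 2b->1: ok.
All examples now run through 4 states with every (state, symbol) defined. Accept strings end in {1,2}, Reject strings end in {0,3}; accept={1,2}.

states=4 start=0 accept={1,2} delta: 0a->1 0b->1 1a->2 1b->3 2a->0 2b->1 3a->0 3b->2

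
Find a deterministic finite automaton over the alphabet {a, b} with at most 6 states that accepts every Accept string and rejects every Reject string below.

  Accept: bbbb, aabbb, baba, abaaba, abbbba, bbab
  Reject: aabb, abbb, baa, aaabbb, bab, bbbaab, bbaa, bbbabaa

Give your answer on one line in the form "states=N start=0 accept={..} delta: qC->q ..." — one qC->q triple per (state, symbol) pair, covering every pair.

states=6 start=0 accept={0,4,5} delta: 0a->1 0b->2 1a->0 1b->0 2a->0 2b->3 3a->3 3b->4 4a->5 4b->0 5a->0 5b->1

Fold the examples into a partial DFA from state 0: repeatedly fix the first undefined (state, symbol) met by the shortest-then-alphabetical prefix, trying targets in increasing order and rejecting any under which an Accept and a Reject string meet in one state with the same remainder; add a state when all current targets are rejected. Accepting states are where Accept strings end.
a: 0a undefined. 0a->0: no, aabbb/abbb meet in 0 with "bbb" left. Open state 1: 0a->1.
b: 0b undefined. 0b->0: no, bbab/bab meet in 1 with "b" left. 0b->1: no, bbbb/abbb meet in 1 with "bbb" left. Open state 2: 0b->2.
aa: 1a undefined. 1a->0: ok.
ab: 1b undefined. 1b->0: ok.
ba: 2a undefined. 2a->0: ok.
bb: 2b undefined. 2b->0: no, bbbb/aabb meet in 0. 2b->1: no, bbbb/bab meet in 2. 2b->2: no, bbbb/aabb meet in 2. Open state 3: 2b->3.
bba: 3a undefined. 3a->0: no, bbab/bab meet in 2. 3a->1: no, baba/bbaa meet in 0. 3a->2: no, baba/bbaa meet in 0. 3a->3: ok.
bbb: 3b undefined. 3b->0: no, bbbb/bab meet in 2. 3b->1: no, bbbb/bbbaab meet in 0. 3b->2: no, bbbb/aabb meet in 3. 3b->3: no, bbbb/aabb meet in 3. Open state 4: 3b->4.
bbba: 4a undefined. 4a->0: no, baba/bbbaab meet in 0. 4a->1: no, baba/bbbabaa meet in 0. 4a->2: no, abbbba/bab meet in 2. 4a->3: no, aabbb/bbbaab meet in 4. 4a->4: no, bbbb/bbbaab meet in 4 with "b" left. Open state 5: 4a->5.
bbbb: 4b undefined. 4b->0: ok.
bbbaa: 5a undefined. 5a->0: ok.
bbbab: 5b undefined. 5b->0: no, bbbb/bbbabaa meet in 0. 5b->1: ok.
All examples now run through 6 states with every (state, symbol) defined. Accept strings end in {0,4,5}, Reject strings end in {1,2,3}; accept={0,4,5}.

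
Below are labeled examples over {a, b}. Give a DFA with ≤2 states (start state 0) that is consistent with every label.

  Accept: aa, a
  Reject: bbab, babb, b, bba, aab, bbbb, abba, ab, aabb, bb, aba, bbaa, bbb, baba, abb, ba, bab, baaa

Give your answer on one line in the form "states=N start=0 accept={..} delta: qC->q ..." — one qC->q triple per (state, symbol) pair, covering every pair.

states=2 start=0 accept={0} delta: 0a->0 0b->1 1a->1 1b->1

Grow the machine one transition at a time. Run the examples from 0; the earliest place one falls off (shortest prefix, ties alphabetical) gets sent to the lowest-numbered state that keeps every Accept/Reject pair distinguishable — a pair clashes when both reach the same state with identical unread suffix — and to a fresh state only if none does.
a: 0a undefined. 0a->0: ok.
b: 0b undefined. 0b->0: no, aa/bbab meet in 0. Open state 1: 0b->1.
ba: 1a undefined. 1a->0: no, aa/aba meet in 0. 1a->1: ok.
bb: 1b undefined. 1b->0: no, aa/bba meet in 0. 1b->1: ok.
All examples now run through 2 states with every (state, symbol) defined. Accept strings end in {0}, Reject strings end in {1}; accept={0}.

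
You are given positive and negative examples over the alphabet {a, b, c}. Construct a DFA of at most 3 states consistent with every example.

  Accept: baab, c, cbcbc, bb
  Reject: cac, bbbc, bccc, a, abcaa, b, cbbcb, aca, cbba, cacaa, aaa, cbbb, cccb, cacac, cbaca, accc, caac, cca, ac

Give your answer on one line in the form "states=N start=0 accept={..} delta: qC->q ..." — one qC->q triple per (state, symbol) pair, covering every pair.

Grow the machine one transition at a time. Run the examples from 0; the earliest place one falls off (shortest prefix, ties alphabetical) gets sent to the lowest-numbered state that keeps every Accept/Reject pair distinguishable — a pair clashes when both reach the same state with identical unread suffix — and to a fresh state only if none does.
a: 0a undefined. 0a->0: no, c/ac meet in 0 with "c" left. Open state 1: 0a->1.
b: 0b undefined. 0b->0: no, c/bbbc meet in 0 with "c" left. 0b->1: ok.
c: 0c undefined. 0c->0: ok.
aa: 1a undefined. 1a->0: no, c/caac meet in 0. 1a->1: ok.
ab: 1b undefined. 1b->0: ok.
ac: 1c undefined. 1c->0: no, baab/cac meet in 0. 1c->1: ok.
All examples now run through 2 states with every (state, symbol) defined. Accept strings end in {0}, Reject strings end in {1}; accept={0}.

states=2 start=0 accept={0} delta: 0a->1 0b->1 0c->0 1a->1 1b->0 1c->1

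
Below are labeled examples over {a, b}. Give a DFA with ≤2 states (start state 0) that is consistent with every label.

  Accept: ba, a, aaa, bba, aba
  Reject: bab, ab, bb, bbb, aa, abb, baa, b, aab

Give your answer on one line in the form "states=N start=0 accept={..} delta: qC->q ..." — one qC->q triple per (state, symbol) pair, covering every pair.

Grow the machine one transition at a time. Run the examples from 0; the earliest place one falls off (shortest prefix, ties alphabetical) gets sent to the lowest-numbered state that keeps every Accept/Reject pair distinguishable — a pair clashes when both reach the same state with identical unread suffix — and to a fresh state only if none does.
a: 0a undefined. 0a->0: no, a/aa meet in 0. Open state 1: 0a->1.
b: 0b undefined. 0b->0: ok.
aa: 1a undefined. 1a->0: ok.
ab: 1b undefined. 1b->0: ok.
All examples now run through 2 states with every (state, symbol) defined. Accept strings end in {1}, Reject strings end in {0}; accept={1}.

states=2 start=0 accept={1} delta: 0a->1 0b->0 1a->0 1b->0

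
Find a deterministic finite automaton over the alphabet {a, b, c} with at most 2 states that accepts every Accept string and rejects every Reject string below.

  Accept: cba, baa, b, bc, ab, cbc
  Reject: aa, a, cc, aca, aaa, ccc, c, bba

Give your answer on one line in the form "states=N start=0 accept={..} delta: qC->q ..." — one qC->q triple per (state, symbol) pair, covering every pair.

states=2 start=0 accept={1} delta: 0a->0 0b->1 0c->0 1a->1 1b->0 1c->1

State merging on the prefix tree: take the shortest (then alphabetical) example prefix whose next move is undefined and point that move at state 0, else 1, else 2, ...; a target is out if some Accept/Reject pair would then sit in one state with the same input left (inseparable). If every existing state is out, open a new one.
a: 0a undefined. 0a->0: ok.
b: 0b undefined. 0b->0: no, baa/aa meet in 0. Open state 1: 0b->1.
c: 0c undefined. 0c->0: ok.
ba: 1a undefined. 1a->0: no, cba/aa meet in 0. 1a->1: ok.
bb: 1b undefined. 1b->0: ok.
bc: 1c undefined. 1c->0: no, bc/aa meet in 0. 1c->1: ok.
All examples now run through 2 states with every (state, symbol) defined. Accept strings end in {1}, Reject strings end in {0}; accept={1}.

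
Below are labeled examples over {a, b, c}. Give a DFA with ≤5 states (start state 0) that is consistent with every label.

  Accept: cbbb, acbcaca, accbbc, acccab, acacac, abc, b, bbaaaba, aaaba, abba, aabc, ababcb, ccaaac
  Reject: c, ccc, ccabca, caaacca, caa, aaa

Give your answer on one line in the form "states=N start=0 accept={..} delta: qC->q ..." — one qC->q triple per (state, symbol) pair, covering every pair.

states=5 start=0 accept={1,4} delta: 0a->0 0b->1 0c->2 1a->1 1b->1 1c->1 2a->2 2b->0 2c->3 3a->4 3b->0 3c->0 4a->1 4b->0 4c->1

Fold the examples into a partial DFA from state 0: repeatedly fix the first undefined (state, symbol) met by the shortest-then-alphabetical prefix, trying targets in increasing order and rejecting any under which an Accept and a Reject string meet in one state with the same remainder; add a state when all current targets are rejected. Accepting states are where Accept strings end.
a: 0a undefined. 0a->0: ok.
b: 0b undefined. 0b->0: no, abc/c meet in 0 with "c" left. Open state 1: 0b->1.
c: 0c undefined. 0c->0: no, acacac/c meet in 0. 0c->1: no, b/c meet in 1. Open state 2: 0c->2.
bb: 1b undefined. 1b->0: no, abba/aaa meet in 0. 1b->1: ok.
ca: 2a undefined. 2a->0: no, acacac/c meet in 2. 2a->1: no, aaaba/caa meet in 1 with "a" left. 2a->2: ok.
cb: 2b undefined. 2b->0: ok.
cc: 2c undefined. 2c->0: no, acbcaca/aaa meet in 0. 2c->1: no, accbbc/ccc meet in 1 with "c" left. 2c->2: no, acbcaca/c meet in 2. Open state 3: 2c->3.
aba: 1a undefined. 1a->0: no, bbaaaba/aaa meet in 0. 1a->1: ok.
abc: 1c undefined. 1c->0: no, abc/aaa meet in 0. 1c->1: ok.
cca: 3a undefined. 3a->0: no, cbbb/ccabca meet in 1. 3a->1: no, cbbb/ccabca meet in 1. 3a->2: no, acbcaca/c meet in 2. 3a->3: no, acacac/ccc meet in 3 with "c" left. Open state 4: 3a->4.
ccc: 3c undefined. 3c->0: ok.
accb: 3b undefined. 3b->0: ok.
ccaa: 4a undefined. 4a->0: no, ccaaac/c meet in 2. 4a->1: ok.
ccab: 4b undefined. 4b->0: ok.
acacac: 4c undefined. 4c->0: no, acacac/ccc meet in 0. 4c->1: ok.
All examples now run through 5 states with every (state, symbol) defined. Accept strings end in {1,4}, Reject strings end in {0,2}; accept={1,4}.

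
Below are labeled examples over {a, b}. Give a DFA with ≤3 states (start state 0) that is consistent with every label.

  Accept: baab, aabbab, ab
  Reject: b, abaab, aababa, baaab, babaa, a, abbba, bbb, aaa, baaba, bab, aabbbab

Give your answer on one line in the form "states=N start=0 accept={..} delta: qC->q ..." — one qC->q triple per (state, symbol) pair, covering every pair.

states=3 start=0 accept={2} delta: 0a->1 0b->1 1a->0 1b->2 2a->1 2b->1

State merging on the prefix tree: take the shortest (then alphabetical) example prefix whose next move is undefined and point that move at state 0, else 1, else 2, ...; a target is out if some Accept/Reject pair would then sit in one state with the same input left (inseparable). If every existing state is out, open a new one.
a: 0a undefined. 0a->0: no, baab/abaab meet in 0 with "baab" left. Open state 1: 0a->1.
b: 0b undefined. 0b->0: no, ab/bab meet in 1 with "b" left. 0b->1: ok.
aa: 1a undefined. 1a->0: ok.
ab: 1b undefined. 1b->0: no, baab/aababa meet in 0. 1b->1: no, baab/b meet in 1. Open state 2: 1b->2.
aba: 2a undefined. 2a->0: no, baab/abaab meet in 2. 2a->1: ok.
abb: 2b undefined. 2b->0: no, baab/aabbbab meet in 2. 2b->1: ok.
All examples now run through 3 states with every (state, symbol) defined. Accept strings end in {2}, Reject strings end in {0,1}; accept={2}.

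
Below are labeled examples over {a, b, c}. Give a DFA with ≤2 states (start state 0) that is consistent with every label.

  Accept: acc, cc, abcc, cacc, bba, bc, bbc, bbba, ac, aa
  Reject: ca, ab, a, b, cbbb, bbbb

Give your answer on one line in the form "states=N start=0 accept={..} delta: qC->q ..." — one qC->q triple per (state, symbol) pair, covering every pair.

states=2 start=0 accept={0} delta: 0a->1 0b->1 0c->0 1a->0 1b->1 1c->0

State merging on the prefix tree: take the shortest (then alphabetical) example prefix whose next move is undefined and point that move at state 0, else 1, else 2, ...; a target is out if some Accept/Reject pair would then sit in one state with the same input left (inseparable). If every existing state is out, open a new one.
a: 0a undefined. 0a->0: no, aa/a meet in 0. Open state 1: 0a->1.
b: 0b undefined. 0b->0: no, bba/a meet in 1. 0b->1: ok.
c: 0c undefined. 0c->0: ok.
aa: 1a undefined. 1a->0: ok.
ab: 1b undefined. 1b->0: no, cc/ab meet in 0. 1b->1: ok.
ac: 1c undefined. 1c->0: ok.
All examples now run through 2 states with every (state, symbol) defined. Accept strings end in {0}, Reject strings end in {1}; accept={0}.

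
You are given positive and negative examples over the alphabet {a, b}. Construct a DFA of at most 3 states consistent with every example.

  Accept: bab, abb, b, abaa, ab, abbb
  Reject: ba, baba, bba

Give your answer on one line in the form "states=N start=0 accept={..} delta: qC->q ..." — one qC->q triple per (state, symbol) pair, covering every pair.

states=3 start=0 accept={0,1} delta: 0a->0 0b->1 1a->2 1b->1 2a->0 2b->1

Grow the machine one transition at a time. Run the examples from 0; the earliest place one falls off (shortest prefix, ties alphabetical) gets sent to the lowest-numbered state that keeps every Accept/Reject pair distinguishable — a pair clashes when both reach the same state with identical unread suffix — and to a fresh state only if none does.
a: 0a undefined. 0a->0: ok.
b: 0b undefined. 0b->0: no, bab/ba meet in 0. Open state 1: 0b->1.
ba: 1a undefined. 1a->0: no, abaa/ba meet in 0. 1a->1: no, b/ba meet in 1. Open state 2: 1a->2.
bb: 1b undefined. 1b->0: no, abb/bba meet in 0. 1b->1: ok.
bab: 2b undefined. 2b->0: no, bab/baba meet in 0. 2b->1: ok.
abaa: 2a undefined. 2a->0: ok.
All examples now run through 3 states with every (state, symbol) defined. Accept strings end in {0,1}, Reject strings end in {2}; accept={0,1}.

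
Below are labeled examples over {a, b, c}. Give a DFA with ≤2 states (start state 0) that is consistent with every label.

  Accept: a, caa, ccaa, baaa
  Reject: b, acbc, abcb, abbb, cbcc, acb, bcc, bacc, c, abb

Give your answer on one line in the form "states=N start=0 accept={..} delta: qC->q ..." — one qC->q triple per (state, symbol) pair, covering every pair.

states=2 start=0 accept={0} delta: 0a->0 0b->1 0c->1 1a->0 1b->1 1c->1

State merging on the prefix tree: take the shortest (then alphabetical) example prefix whose next move is undefined and point that move at state 0, else 1, else 2, ...; a target is out if some Accept/Reject pair would then sit in one state with the same input left (inseparable). If every existing state is out, open a new one.
a: 0a undefined. 0a->0: ok.
b: 0b undefined. 0b->0: no, a/b meet in 0. Open state 1: 0b->1.
c: 0c undefined. 0c->0: no, a/c meet in 0. 0c->1: ok.
ba: 1a undefined. 1a->0: ok.
bc: 1c undefined. 1c->0: no, a/bacc meet in 0. 1c->1: ok.
cb: 1b undefined. 1b->0: no, a/abcb meet in 0. 1b->1: ok.
All examples now run through 2 states with every (state, symbol) defined. Accept strings end in {0}, Reject strings end in {1}; accept={0}.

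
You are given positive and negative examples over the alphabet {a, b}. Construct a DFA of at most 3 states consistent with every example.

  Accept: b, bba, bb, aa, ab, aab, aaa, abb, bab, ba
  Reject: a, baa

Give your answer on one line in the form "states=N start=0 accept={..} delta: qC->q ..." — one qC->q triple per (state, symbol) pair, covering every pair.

State merging on the prefix tree: take the shortest (then alphabetical) example prefix whose next move is undefined and point that move at state 0, else 1, else 2, ...; a target is out if some Accept/Reject pair would then sit in one state with the same input left (inseparable). If every existing state is out, open a new one.
a: 0a undefined. 0a->0: no, aa/a meet in 0. Open state 1: 0a->1.
b: 0b undefined. 0b->0: no, bba/a meet in 1. 0b->1: no, b/a meet in 1. Open state 2: 0b->2.
aa: 1a undefined. 1a->0: no, aaa/a meet in 1. 1a->1: no, aa/a meet in 1. 1a->2: ok.
ab: 1b undefined. 1b->0: ok.
ba: 2a undefined. 2a->0: ok.
bb: 2b undefined. 2b->0: no, bba/a meet in 1. 2b->1: no, bb/a meet in 1. 2b->2: ok.
All examples now run through 3 states with every (state, symbol) defined. Accept strings end in {0,2}, Reject strings end in {1}; accept={0,2}.

states=3 start=0 accept={0,2} delta: 0a->1 0b->2 1a->2 1b->0 2a->0 2b->2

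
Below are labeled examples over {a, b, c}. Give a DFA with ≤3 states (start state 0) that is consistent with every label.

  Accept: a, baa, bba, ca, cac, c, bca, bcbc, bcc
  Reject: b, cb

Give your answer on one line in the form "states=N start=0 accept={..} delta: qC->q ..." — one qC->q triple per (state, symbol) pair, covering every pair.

Fold the examples into a partial DFA from state 0: repeatedly fix the first undefined (state, symbol) met by the shortest-then-alphabetical prefix, trying targets in increasing order and rejecting any under which an Accept and a Reject string meet in one state with the same remainder; add a state when all current targets are rejected. Accepting states are where Accept strings end.
a: 0a undefined. 0a->0: ok.
b: 0b undefined. 0b->0: no, a/b meet in 0. Open state 1: 0b->1.
c: 0c undefined. 0c->0: ok.
ba: 1a undefined. 1a->0: ok.
bb: 1b undefined. 1b->0: ok.
bc: 1c undefined. 1c->0: ok.
All examples now run through 2 states with every (state, symbol) defined. Accept strings end in {0}, Reject strings end in {1}; accept={0}.

states=2 start=0 accept={0} delta: 0a->0 0b->1 0c->0 1a->0 1b->0 1c->0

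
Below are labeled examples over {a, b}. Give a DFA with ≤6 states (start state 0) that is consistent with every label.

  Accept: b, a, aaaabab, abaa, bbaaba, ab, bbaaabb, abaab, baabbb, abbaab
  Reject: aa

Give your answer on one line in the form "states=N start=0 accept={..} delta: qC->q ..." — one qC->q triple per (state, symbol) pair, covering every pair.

states=3 start=0 accept={0,1} delta: 0a->1 0b->0 1a->2 1b->1 2a->0 2b->0

Fold the examples into a partial DFA from state 0: repeatedly fix the first undefined (state, symbol) met by the shortest-then-alphabetical prefix, trying targets in increasing order and rejecting any under which an Accept and a Reject string meet in one state with the same remainder; add a state when all current targets are rejected. Accepting states are where Accept strings end.
a: 0a undefined. 0a->0: no, a/aa meet in 0. Open state 1: 0a->1.
b: 0b undefined. 0b->0: ok.
aa: 1a undefined. 1a->0: no, b/aa meet in 0. 1a->1: no, a/aa meet in 1. Open state 2: 1a->2.
ab: 1b undefined. 1b->0: no, abaa/aa meet in 2. 1b->1: ok.
aaa: 2a undefined. 2a->0: ok.
baab: 2b undefined. 2b->0: ok.
All examples now run through 3 states with every (state, symbol) defined. Accept strings end in {0,1}, Reject strings end in {2}; accept={0,1}.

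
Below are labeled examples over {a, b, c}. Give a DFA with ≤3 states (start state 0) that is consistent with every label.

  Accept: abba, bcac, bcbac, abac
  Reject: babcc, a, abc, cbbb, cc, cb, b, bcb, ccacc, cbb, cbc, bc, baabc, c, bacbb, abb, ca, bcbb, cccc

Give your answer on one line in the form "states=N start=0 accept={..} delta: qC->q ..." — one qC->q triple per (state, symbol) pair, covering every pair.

State merging on the prefix tree: take the shortest (then alphabetical) example prefix whose next move is undefined and point that move at state 0, else 1, else 2, ...; a target is out if some Accept/Reject pair would then sit in one state with the same input left (inseparable). If every existing state is out, open a new one.
a: 0a undefined. 0a->0: ok.
b: 0b undefined. 0b->0: no, abba/a meet in 0. Open state 1: 0b->1.
c: 0c undefined. 0c->0: ok.
ba: 1a undefined. 1a->0: no, abac/a meet in 0. 1a->1: no, abac/abc meet in 1 with "c" left. Open state 2: 1a->2.
bc: 1c undefined. 1c->0: no, bcac/a meet in 0. 1c->1: ok.
abb: 1b undefined. 1b->0: no, abba/a meet in 0. 1b->1: ok.
baa: 2a undefined. 2a->0: ok.
bab: 2b undefined. 2b->0: ok.
bac: 2c undefined. 2c->0: no, bcac/babcc meet in 0. 2c->1: no, bcac/abc meet in 1. 2c->2: ok.
All examples now run through 3 states with every (state, symbol) defined. Accept strings end in {2}, Reject strings end in {0,1}; accept={2}.

states=3 start=0 accept={2} delta: 0a->0 0b->1 0c->0 1a->2 1b->1 1c->1 2a->0 2b->0 2c->2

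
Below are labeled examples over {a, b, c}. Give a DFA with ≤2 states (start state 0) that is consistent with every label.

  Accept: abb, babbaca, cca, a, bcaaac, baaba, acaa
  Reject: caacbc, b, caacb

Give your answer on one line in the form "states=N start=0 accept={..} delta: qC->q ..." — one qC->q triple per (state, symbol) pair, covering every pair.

states=2 start=0 accept={0} delta: 0a->0 0b->1 0c->0 1a->0 1b->0 1c->1

Fold the examples into a partial DFA from state 0: repeatedly fix the first undefined (state, symbol) met by the shortest-then-alphabetical prefix, trying targets in increasing order and rejecting any under which an Accept and a Reject string meet in one state with the same remainder; add a state when all current targets are rejected. Accepting states are where Accept strings end.
a: 0a undefined. 0a->0: ok.
b: 0b undefined. 0b->0: no, abb/b meet in 0. Open state 1: 0b->1.
c: 0c undefined. 0c->0: ok.
ba: 1a undefined. 1a->0: ok.
bc: 1c undefined. 1c->0: no, cca/caacbc meet in 0. 1c->1: ok.
abb: 1b undefined. 1b->0: ok.
All examples now run through 2 states with every (state, symbol) defined. Accept strings end in {0}, Reject strings end in {1}; accept={0}.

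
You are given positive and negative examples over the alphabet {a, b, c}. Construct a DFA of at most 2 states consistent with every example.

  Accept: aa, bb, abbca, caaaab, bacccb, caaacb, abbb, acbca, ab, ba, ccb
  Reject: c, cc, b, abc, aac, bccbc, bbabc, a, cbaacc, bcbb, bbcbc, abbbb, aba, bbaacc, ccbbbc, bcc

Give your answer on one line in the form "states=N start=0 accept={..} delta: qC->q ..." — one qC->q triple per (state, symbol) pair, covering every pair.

State merging on the prefix tree: take the shortest (then alphabetical) example prefix whose next move is undefined and point that move at state 0, else 1, else 2, ...; a target is out if some Accept/Reject pair would then sit in one state with the same input left (inseparable). If every existing state is out, open a new one.
a: 0a undefined. 0a->0: no, aa/a meet in 0. Open state 1: 0a->1.
b: 0b undefined. 0b->0: no, bb/b meet in 0. 0b->1: ok.
c: 0c undefined. 0c->0: no, ccb/b meet in 1. 0c->1: ok.
aa: 1a undefined. 1a->0: ok.
ab: 1b undefined. 1b->0: ok.
ac: 1c undefined. 1c->0: no, aa/cc meet in 0. 1c->1: ok.
All examples now run through 2 states with every (state, symbol) defined. Accept strings end in {0}, Reject strings end in {1}; accept={0}.

states=2 start=0 accept={0} delta: 0a->1 0b->1 0c->1 1a->0 1b->0 1c->1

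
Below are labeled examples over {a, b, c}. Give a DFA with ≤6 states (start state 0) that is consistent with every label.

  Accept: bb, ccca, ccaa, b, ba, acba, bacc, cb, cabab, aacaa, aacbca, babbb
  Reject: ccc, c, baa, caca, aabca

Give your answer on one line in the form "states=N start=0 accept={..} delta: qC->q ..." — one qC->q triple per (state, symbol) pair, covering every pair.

Fold the examples into a partial DFA from state 0: repeatedly fix the first undefined (state, symbol) met by the shortest-then-alphabetical prefix, trying targets in increasing order and rejecting any under which an Accept and a Reject string meet in one state with the same remainder; add a state when all current targets are rejected. Accepting states are where Accept strings end.
a: 0a undefined. 0a->0: ok.
b: 0b undefined. 0b->0: no, bb/baa meet in 0. Open state 1: 0b->1.
c: 0c undefined. 0c->0: no, ccca/ccc meet in 0. 0c->1: no, b/c meet in 1. Open state 2: 0c->2.
ba: 1a undefined. 1a->0: no, ba/baa meet in 0. 1a->1: no, b/baa meet in 1. 1a->2: no, ba/c meet in 2. Open state 3: 1a->3.
bb: 1b undefined. 1b->0: ok.
ca: 2a undefined. 2a->0: no, bb/caca meet in 0. 2a->1: ok.
cb: 2b undefined. 2b->0: ok.
cc: 2c undefined. 2c->0: ok.
baa: 3a undefined. 3a->0: no, bb/baa meet in 0. 3a->1: no, ccca/baa meet in 1. 3a->2: ok.
bab: 3b undefined. 3b->0: ok.
bac: 3c undefined. 3c->0: no, bacc/ccc meet in 2. 3c->1: ok.
cac: 1c undefined. 1c->0: no, bb/caca meet in 0. 1c->1: no, ba/caca meet in 3. 1c->2: no, ccca/caca meet in 1. 1c->3: ok.
All examples now run through 4 states with every (state, symbol) defined. Accept strings end in {0,1,3}, Reject strings end in {2}; accept={0,1,3}.

states=4 start=0 accept={0,1,3} delta: 0a->0 0b->1 0c->2 1a->3 1b->0 1c->3 2a->1 2b->0 2c->0 3a->2 3b->0 3c->1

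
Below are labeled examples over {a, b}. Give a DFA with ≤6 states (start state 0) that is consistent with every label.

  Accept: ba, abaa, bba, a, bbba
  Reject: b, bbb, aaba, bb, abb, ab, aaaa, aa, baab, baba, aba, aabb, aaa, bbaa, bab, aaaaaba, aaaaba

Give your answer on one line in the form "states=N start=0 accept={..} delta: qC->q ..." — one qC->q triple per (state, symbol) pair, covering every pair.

State merging on the prefix tree: take the shortest (then alphabetical) example prefix whose next move is undefined and point that move at state 0, else 1, else 2, ...; a target is out if some Accept/Reject pair would then sit in one state with the same input left (inseparable). If every existing state is out, open a new one.
a: 0a undefined. 0a->0: no, ba/aaba meet in 0 with "ba" left. Open state 1: 0a->1.
b: 0b undefined. 0b->0: ok.
aa: 1a undefined. 1a->0: no, ba/aaba meet in 1. 1a->1: no, ba/aaaa meet in 1. Open state 2: 1a->2.
ab: 1b undefined. 1b->0: no, ba/baba meet in 1. 1b->1: no, ba/abb meet in 1. 1b->2: no, abaa/aaaa meet in 2 with "aa" left. Open state 3: 1b->3.
aaa: 2a undefined. 2a->0: no, ba/aaaa meet in 1. 2a->1: no, ba/aaa meet in 1. 2a->2: ok.
aab: 2b undefined. 2b->0: no, ba/aaba meet in 1. 2b->1: no, ba/baab meet in 1. 2b->2: ok.
aba: 3a undefined. 3a->0: ok.
abb: 3b undefined. 3b->0: ok.
All examples now run through 4 states with every (state, symbol) defined. Accept strings end in {1}, Reject strings end in {0,2,3}; accept={1}.

states=4 start=0 accept={1} delta: 0a->1 0b->0 1a->2 1b->3 2a->2 2b->2 3a->0 3b->0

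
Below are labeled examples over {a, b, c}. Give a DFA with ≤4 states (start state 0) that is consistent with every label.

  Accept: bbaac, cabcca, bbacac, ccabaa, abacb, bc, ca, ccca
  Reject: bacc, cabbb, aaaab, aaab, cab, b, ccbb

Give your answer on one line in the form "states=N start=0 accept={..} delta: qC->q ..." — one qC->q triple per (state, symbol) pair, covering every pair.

states=4 start=0 accept={1,2} delta: 0a->0 0b->0 0c->1 1a->2 1b->1 1c->3 2a->1 2b->0 2c->1 3a->1 3b->0 3c->1

Grow the machine one transition at a time. Run the examples from 0; the earliest place one falls off (shortest prefix, ties alphabetical) gets sent to the lowest-numbered state that keeps every Accept/Reject pair distinguishable — a pair clashes when both reach the same state with identical unread suffix — and to a fresh state only if none does.
a: 0a undefined. 0a->0: ok.
b: 0b undefined. 0b->0: ok.
c: 0c undefined. 0c->0: no, bbaac/bacc meet in 0. Open state 1: 0c->1.
ca: 1a undefined. 1a->0: no, ca/cabbb meet in 0. 1a->1: no, bbacac/bacc meet in 1 with "c" left. Open state 2: 1a->2.
cc: 1c undefined. 1c->0: no, ccabaa/bacc meet in 0. 1c->1: no, bbaac/bacc meet in 1. 1c->2: no, ca/bacc meet in 2. Open state 3: 1c->3.
cab: 2b undefined. 2b->0: ok.
cca: 3a undefined. 3a->0: no, cabcca/cabbb meet in 0. 3a->1: ok.
ccb: 3b undefined. 3b->0: ok.
ccc: 3c undefined. 3c->0: no, ccca/cabbb meet in 0. 3c->1: ok.
ccab: 1b undefined. 1b->0: no, ccabaa/cabbb meet in 0. 1b->1: ok.
bbacac: 2c undefined. 2c->0: no, bbacac/cabbb meet in 0. 2c->1: ok.
ccabaa: 2a undefined. 2a->0: no, ccabaa/cabbb meet in 0. 2a->1: ok.
All examples now run through 4 states with every (state, symbol) defined. Accept strings end in {1,2}, Reject strings end in {0,3}; accept={1,2}.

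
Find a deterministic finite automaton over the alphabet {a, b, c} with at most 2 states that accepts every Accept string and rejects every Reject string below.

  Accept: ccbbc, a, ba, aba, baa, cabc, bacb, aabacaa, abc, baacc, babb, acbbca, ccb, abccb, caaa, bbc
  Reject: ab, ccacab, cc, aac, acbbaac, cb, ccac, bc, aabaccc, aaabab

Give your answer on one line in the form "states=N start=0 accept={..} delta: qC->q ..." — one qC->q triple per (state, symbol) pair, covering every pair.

State merging on the prefix tree: take the shortest (then alphabetical) example prefix whose next move is undefined and point that move at state 0, else 1, else 2, ...; a target is out if some Accept/Reject pair would then sit in one state with the same input left (inseparable). If every existing state is out, open a new one.
a: 0a undefined. 0a->0: no, abc/bc meet in 0 with "bc" left. Open state 1: 0a->1.
b: 0b undefined. 0b->0: no, bbc/bc meet in 0 with "c" left. 0b->1: ok.
c: 0c undefined. 0c->0: no, a/cb meet in 1. 0c->1: ok.
aa: 1a undefined. 1a->0: no, a/aac meet in 1. 1a->1: ok.
ab: 1b undefined. 1b->0: ok.
ac: 1c undefined. 1c->0: ok.
All examples now run through 2 states with every (state, symbol) defined. Accept strings end in {1}, Reject strings end in {0}; accept={1}.

states=2 start=0 accept={1} delta: 0a->1 0b->1 0c->1 1a->1 1b->0 1c->0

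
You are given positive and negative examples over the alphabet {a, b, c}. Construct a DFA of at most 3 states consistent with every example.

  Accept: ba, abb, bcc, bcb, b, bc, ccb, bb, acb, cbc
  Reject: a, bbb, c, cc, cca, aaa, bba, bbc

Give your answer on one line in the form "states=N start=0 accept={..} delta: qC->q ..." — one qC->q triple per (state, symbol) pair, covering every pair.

states=3 start=0 accept={1,2} delta: 0a->0 0b->1 0c->0 1a->1 1b->2 1c->1 2a->0 2b->0 2c->0

Fold the examples into a partial DFA from state 0: repeatedly fix the first undefined (state, symbol) met by the shortest-then-alphabetical prefix, trying targets in increasing order and rejecting any under which an Accept and a Reject string meet in one state with the same remainder; add a state when all current targets are rejected. Accepting states are where Accept strings end.
a: 0a undefined. 0a->0: ok.
b: 0b undefined. 0b->0: no, ba/a meet in 0. Open state 1: 0b->1.
c: 0c undefined. 0c->0: ok.
ba: 1a undefined. 1a->0: no, ba/a meet in 0. 1a->1: ok.
bb: 1b undefined. 1b->0: no, ba/bbb meet in 1. 1b->1: no, ba/bbb meet in 1. Open state 2: 1b->2.
bc: 1c undefined. 1c->0: no, bcc/a meet in 0. 1c->1: ok.
bba: 2a undefined. 2a->0: ok.
bbb: 2b undefined. 2b->0: ok.
bbc: 2c undefined. 2c->0: ok.
All examples now run through 3 states with every (state, symbol) defined. Accept strings end in {1,2}, Reject strings end in {0}; accept={1,2}.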